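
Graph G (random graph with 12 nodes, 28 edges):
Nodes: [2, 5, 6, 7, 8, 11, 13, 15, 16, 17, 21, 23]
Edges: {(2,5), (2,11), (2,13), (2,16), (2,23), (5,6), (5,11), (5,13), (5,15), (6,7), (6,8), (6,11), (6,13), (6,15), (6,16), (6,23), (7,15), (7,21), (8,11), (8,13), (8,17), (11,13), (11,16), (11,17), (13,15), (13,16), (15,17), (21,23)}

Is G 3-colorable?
The clique on vertices [2, 11, 13, 16] has size 4 > 3, so it alone needs 4 colors.

No, G is not 3-colorable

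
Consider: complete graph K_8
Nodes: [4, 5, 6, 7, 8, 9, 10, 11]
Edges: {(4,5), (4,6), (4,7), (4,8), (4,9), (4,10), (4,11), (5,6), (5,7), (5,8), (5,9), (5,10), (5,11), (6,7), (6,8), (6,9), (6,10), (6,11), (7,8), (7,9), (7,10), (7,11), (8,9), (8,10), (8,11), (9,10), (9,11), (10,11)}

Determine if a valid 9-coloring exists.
Yes, G is 9-colorable

A valid 9-coloring: color 1: [9]; color 2: [8]; color 3: [5]; color 4: [6]; color 5: [11]; color 6: [10]; color 7: [4]; color 8: [7].
(χ(G) = 8 ≤ 9.)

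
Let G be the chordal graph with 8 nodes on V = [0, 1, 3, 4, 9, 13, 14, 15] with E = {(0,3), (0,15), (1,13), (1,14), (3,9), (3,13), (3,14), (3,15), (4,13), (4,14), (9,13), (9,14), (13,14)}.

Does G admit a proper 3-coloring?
The clique on vertices [3, 9, 13, 14] has size 4 > 3, so it alone needs 4 colors.

No, G is not 3-colorable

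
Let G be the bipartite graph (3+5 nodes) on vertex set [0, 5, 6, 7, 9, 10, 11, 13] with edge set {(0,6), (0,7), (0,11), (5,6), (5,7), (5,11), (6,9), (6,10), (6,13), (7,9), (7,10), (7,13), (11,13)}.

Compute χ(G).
χ(G) = 2

Clique number ω(G) = 2 (lower bound: χ ≥ ω).
The graph is bipartite (no odd cycle), so 2 colors suffice: χ(G) = 2.
A valid 2-coloring: color 1: [6, 7, 11]; color 2: [0, 5, 9, 10, 13].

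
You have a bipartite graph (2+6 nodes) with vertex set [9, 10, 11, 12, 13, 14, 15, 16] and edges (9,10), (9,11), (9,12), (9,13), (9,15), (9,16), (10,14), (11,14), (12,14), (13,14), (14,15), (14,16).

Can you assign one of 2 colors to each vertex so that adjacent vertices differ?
Yes, G is 2-colorable

A valid 2-coloring: color 1: [9, 14]; color 2: [10, 11, 12, 13, 15, 16].
(χ(G) = 2 ≤ 2.)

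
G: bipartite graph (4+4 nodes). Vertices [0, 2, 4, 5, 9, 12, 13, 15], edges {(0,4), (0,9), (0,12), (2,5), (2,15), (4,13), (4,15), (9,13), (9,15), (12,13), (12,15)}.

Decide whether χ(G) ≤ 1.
Edge (0,9) forces its endpoints to differ, so 1 color is not enough.

No, G is not 1-colorable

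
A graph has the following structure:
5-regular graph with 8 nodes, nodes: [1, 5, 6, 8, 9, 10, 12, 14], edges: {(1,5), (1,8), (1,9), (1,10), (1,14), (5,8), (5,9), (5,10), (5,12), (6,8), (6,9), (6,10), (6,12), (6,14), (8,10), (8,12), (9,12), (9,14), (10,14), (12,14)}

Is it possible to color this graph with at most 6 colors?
Yes, G is 6-colorable

A valid 6-coloring: color 1: [8, 9]; color 2: [1, 6]; color 3: [10, 12]; color 4: [5, 14].
(χ(G) = 4 ≤ 6.)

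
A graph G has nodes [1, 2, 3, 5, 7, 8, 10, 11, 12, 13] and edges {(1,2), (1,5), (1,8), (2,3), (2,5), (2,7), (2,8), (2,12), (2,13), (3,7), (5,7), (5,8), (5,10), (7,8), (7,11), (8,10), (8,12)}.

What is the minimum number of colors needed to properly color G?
Clique number ω(G) = 4 (lower bound: χ ≥ ω).
The clique on [1, 2, 5, 8] has size 4, forcing χ ≥ 4, and the coloring below uses 4 colors, so χ(G) = 4.
A valid 4-coloring: color 1: [2, 10, 11]; color 2: [3, 8, 13]; color 3: [5, 12]; color 4: [1, 7].

χ(G) = 4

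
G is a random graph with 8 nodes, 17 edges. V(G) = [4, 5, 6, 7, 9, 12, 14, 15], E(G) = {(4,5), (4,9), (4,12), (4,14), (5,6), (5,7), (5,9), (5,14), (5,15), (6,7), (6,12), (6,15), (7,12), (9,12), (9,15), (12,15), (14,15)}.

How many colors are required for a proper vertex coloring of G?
Clique number ω(G) = 3 (lower bound: χ ≥ ω).
The clique on [4, 9, 12] has size 3, forcing χ ≥ 3, and the coloring below uses 3 colors, so χ(G) = 3.
A valid 3-coloring: color 1: [5, 12]; color 2: [4, 7, 15]; color 3: [6, 9, 14].

χ(G) = 3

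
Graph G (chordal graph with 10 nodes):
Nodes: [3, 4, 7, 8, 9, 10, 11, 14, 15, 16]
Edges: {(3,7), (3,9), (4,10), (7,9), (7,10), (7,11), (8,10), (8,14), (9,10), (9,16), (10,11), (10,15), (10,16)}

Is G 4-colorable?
A valid 4-coloring: color 1: [3, 10, 14]; color 2: [4, 7, 8, 15, 16]; color 3: [9, 11].
(χ(G) = 3 ≤ 4.)

Yes, G is 4-colorable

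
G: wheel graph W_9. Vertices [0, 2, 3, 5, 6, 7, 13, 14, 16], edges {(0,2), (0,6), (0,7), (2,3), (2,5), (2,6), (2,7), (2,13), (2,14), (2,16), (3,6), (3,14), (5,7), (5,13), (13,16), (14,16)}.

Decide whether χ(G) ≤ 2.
No, G is not 2-colorable

The clique on vertices [0, 2, 6] has size 3 > 2, so it alone needs 3 colors.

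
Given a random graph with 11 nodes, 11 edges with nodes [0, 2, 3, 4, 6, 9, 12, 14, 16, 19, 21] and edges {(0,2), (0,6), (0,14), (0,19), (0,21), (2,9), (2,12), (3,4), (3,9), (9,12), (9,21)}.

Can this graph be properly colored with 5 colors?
A valid 5-coloring: color 1: [0, 4, 9, 16]; color 2: [2, 3, 6, 14, 19, 21]; color 3: [12].
(χ(G) = 3 ≤ 5.)

Yes, G is 5-colorable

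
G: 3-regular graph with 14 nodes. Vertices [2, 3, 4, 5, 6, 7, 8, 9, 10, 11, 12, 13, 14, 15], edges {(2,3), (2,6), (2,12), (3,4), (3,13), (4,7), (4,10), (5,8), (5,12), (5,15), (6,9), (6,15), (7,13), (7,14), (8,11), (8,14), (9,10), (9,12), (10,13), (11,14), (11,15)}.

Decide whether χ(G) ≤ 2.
No, G is not 2-colorable

The clique on vertices [8, 11, 14] has size 3 > 2, so it alone needs 3 colors.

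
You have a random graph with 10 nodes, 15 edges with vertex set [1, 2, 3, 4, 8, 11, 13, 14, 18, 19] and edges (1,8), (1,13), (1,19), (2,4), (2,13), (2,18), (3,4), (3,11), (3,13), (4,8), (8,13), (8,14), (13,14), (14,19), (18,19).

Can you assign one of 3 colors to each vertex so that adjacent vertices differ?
A valid 3-coloring: color 1: [4, 11, 13, 19]; color 2: [2, 3, 8]; color 3: [1, 14, 18].
(χ(G) = 3 ≤ 3.)

Yes, G is 3-colorable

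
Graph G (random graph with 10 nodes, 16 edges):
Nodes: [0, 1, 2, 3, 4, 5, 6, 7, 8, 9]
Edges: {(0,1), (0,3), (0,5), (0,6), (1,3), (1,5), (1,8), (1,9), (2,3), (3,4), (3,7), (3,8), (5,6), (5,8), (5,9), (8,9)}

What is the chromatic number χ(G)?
χ(G) = 4

Clique number ω(G) = 4 (lower bound: χ ≥ ω).
The clique on [1, 5, 8, 9] has size 4, forcing χ ≥ 4, and the coloring below uses 4 colors, so χ(G) = 4.
A valid 4-coloring: color 1: [3, 5]; color 2: [1, 2, 4, 6, 7]; color 3: [0, 8]; color 4: [9].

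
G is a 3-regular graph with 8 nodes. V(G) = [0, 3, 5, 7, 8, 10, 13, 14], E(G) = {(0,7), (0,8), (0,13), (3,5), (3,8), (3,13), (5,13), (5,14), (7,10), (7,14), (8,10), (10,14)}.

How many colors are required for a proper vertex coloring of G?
χ(G) = 3

Clique number ω(G) = 3 (lower bound: χ ≥ ω).
The clique on [3, 5, 13] has size 3, forcing χ ≥ 3, and the coloring below uses 3 colors, so χ(G) = 3.
A valid 3-coloring: color 1: [8, 13, 14]; color 2: [0, 3, 10]; color 3: [5, 7].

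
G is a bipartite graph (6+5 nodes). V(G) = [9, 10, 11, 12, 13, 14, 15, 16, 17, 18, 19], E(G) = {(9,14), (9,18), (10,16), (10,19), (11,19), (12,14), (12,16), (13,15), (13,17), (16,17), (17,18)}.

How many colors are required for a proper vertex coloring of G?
χ(G) = 2

Clique number ω(G) = 2 (lower bound: χ ≥ ω).
The graph is bipartite (no odd cycle), so 2 colors suffice: χ(G) = 2.
A valid 2-coloring: color 1: [9, 10, 11, 12, 15, 17]; color 2: [13, 14, 16, 18, 19].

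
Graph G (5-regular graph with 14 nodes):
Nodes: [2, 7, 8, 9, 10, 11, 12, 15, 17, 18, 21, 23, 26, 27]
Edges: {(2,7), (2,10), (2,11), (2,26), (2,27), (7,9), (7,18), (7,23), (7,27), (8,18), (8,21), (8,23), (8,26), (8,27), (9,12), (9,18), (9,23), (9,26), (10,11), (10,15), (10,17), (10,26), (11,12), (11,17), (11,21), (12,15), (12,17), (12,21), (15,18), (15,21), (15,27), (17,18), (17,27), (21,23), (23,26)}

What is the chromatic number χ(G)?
Clique number ω(G) = 3 (lower bound: χ ≥ ω).
Suppose a proper 3-coloring c exists. The clique [2, 7, 27] takes 3 distinct colors; by symmetry let c(2) = 1, c(7) = 2, c(27) = 3.
- Vertex 8: neighbors [27] already have colors [3]; try each remaining color.
- Case c(8) = 1:
  - Vertex 18: neighbors [8, 7] already have colors [1, 2] ⇒ c(18) = 3.
  - Vertex 9: neighbors [7, 18] already have colors [2, 3] ⇒ c(9) = 1.
  - Vertex 23: neighbors [8, 7] already have colors [1, 2] ⇒ c(23) = 3.
  - Vertex 21: neighbors [8, 23] already have colors [1, 3] ⇒ c(21) = 2.
  - Vertex 11: neighbors [2, 21] already have colors [1, 2] ⇒ c(11) = 3.
  - Vertex 12: neighbors [9, 21, 11] already have colors [1, 2, 3] — all 3 colors blocked. Contradiction.
- Case c(8) = 2:
  - Vertex 26: neighbors [2, 8] already have colors [1, 2] ⇒ c(26) = 3.
  - Vertex 9: neighbors [7, 26] already have colors [2, 3] ⇒ c(9) = 1.
  - Vertex 23: neighbors [9, 7, 26] already have colors [1, 2, 3] — all 3 colors blocked. Contradiction.
Every case ends in a contradiction, so G has no proper 3-coloring (χ ≥ 4).
The coloring below uses 4 colors, so χ(G) = 4.
A valid 4-coloring: color 1: [7, 17, 21, 26]; color 2: [8, 9, 11, 15]; color 3: [10, 12, 18, 23, 27]; color 4: [2].

χ(G) = 4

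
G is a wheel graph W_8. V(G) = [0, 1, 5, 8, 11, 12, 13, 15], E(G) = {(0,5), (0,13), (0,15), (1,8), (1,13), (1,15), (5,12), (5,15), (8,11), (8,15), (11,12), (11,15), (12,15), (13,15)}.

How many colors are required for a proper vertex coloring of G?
χ(G) = 4

Clique number ω(G) = 3 (lower bound: χ ≥ ω).
Odd cycle [1, 13, 0, 5, 12, 11, 8] needs 3 colors (χ ≥ 3).
Vertex 15 is adjacent to every vertex of [0, 1, 5, 8, 11, 12, 13], which already need 3 colors among themselves, so 15 needs a new color (χ ≥ 4).
The coloring below uses 4 colors, so χ(G) = 4.
A valid 4-coloring: color 1: [15]; color 2: [0, 1, 11]; color 3: [5, 8, 13]; color 4: [12].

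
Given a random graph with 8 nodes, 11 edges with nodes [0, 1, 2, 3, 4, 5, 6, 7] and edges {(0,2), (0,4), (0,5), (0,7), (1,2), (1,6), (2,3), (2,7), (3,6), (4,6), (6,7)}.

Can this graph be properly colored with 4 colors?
Yes, G is 4-colorable

A valid 4-coloring: color 1: [0, 6]; color 2: [1, 3, 4, 5, 7]; color 3: [2].
(χ(G) = 3 ≤ 4.)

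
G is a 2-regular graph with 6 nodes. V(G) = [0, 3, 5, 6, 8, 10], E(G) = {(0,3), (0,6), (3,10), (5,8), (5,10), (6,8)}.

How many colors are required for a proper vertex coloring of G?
Clique number ω(G) = 2 (lower bound: χ ≥ ω).
The graph is bipartite (no odd cycle), so 2 colors suffice: χ(G) = 2.
A valid 2-coloring: color 1: [0, 8, 10]; color 2: [3, 5, 6].

χ(G) = 2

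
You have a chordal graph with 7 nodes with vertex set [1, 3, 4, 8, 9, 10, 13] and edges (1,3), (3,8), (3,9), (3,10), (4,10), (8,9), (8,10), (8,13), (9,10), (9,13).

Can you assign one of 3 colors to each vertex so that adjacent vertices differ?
The clique on vertices [3, 8, 9, 10] has size 4 > 3, so it alone needs 4 colors.

No, G is not 3-colorable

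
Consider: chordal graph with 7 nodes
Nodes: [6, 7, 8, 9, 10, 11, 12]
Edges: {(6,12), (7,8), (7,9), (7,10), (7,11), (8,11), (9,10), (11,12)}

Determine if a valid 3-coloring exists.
Yes, G is 3-colorable

A valid 3-coloring: color 1: [7, 12]; color 2: [6, 9, 11]; color 3: [8, 10].
(χ(G) = 3 ≤ 3.)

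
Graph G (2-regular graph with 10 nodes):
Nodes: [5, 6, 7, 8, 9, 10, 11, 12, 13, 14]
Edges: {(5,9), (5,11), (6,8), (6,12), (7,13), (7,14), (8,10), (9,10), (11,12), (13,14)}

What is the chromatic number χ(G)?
Clique number ω(G) = 3 (lower bound: χ ≥ ω).
The clique on [7, 13, 14] has size 3, forcing χ ≥ 3, and the coloring below uses 3 colors, so χ(G) = 3.
A valid 3-coloring: color 1: [8, 9, 12, 14]; color 2: [5, 6, 10, 13]; color 3: [7, 11].

χ(G) = 3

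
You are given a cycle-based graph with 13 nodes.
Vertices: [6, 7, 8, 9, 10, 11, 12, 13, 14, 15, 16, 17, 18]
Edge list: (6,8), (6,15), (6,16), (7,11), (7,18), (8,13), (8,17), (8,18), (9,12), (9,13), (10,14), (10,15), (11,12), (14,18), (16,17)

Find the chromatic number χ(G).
χ(G) = 3

Clique number ω(G) = 2 (lower bound: χ ≥ ω).
Odd cycle [13, 8, 18, 7, 11, 12, 9] needs 3 colors (χ ≥ 3).
The coloring below uses 3 colors, so χ(G) = 3.
A valid 3-coloring: color 1: [7, 8, 9, 14, 15, 16]; color 2: [6, 10, 12, 13, 17, 18]; color 3: [11].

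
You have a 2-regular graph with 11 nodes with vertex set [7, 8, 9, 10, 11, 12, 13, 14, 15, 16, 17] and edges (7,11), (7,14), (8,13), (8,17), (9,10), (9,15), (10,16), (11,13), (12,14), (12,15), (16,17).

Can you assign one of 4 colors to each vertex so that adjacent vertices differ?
Yes, G is 4-colorable

A valid 4-coloring: color 1: [7, 9, 12, 13, 17]; color 2: [8, 11, 14, 15, 16]; color 3: [10].
(χ(G) = 3 ≤ 4.)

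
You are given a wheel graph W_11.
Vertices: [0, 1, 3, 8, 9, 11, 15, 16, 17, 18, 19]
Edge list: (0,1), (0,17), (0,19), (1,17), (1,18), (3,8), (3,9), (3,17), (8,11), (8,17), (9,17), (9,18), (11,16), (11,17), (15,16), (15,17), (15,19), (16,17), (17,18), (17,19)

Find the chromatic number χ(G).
Clique number ω(G) = 3 (lower bound: χ ≥ ω).
The clique on [0, 1, 17] has size 3, forcing χ ≥ 3, and the coloring below uses 3 colors, so χ(G) = 3.
A valid 3-coloring: color 1: [17]; color 2: [1, 8, 9, 16, 19]; color 3: [0, 3, 11, 15, 18].

χ(G) = 3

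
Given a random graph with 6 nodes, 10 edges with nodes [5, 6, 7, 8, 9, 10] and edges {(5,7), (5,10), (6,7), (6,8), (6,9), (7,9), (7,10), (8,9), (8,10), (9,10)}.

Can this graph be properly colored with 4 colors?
Yes, G is 4-colorable

A valid 4-coloring: color 1: [6, 10]; color 2: [7, 8]; color 3: [5, 9].
(χ(G) = 3 ≤ 4.)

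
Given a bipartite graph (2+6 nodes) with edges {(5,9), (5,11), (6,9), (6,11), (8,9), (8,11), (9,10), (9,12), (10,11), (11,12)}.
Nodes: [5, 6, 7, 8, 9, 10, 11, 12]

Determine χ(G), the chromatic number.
Clique number ω(G) = 2 (lower bound: χ ≥ ω).
The graph is bipartite (no odd cycle), so 2 colors suffice: χ(G) = 2.
A valid 2-coloring: color 1: [7, 9, 11]; color 2: [5, 6, 8, 10, 12].

χ(G) = 2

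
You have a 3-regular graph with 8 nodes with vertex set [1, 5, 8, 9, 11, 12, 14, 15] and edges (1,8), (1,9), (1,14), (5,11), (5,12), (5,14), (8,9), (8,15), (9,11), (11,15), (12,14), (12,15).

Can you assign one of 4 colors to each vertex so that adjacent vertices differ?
A valid 4-coloring: color 1: [8, 11, 14]; color 2: [1, 12]; color 3: [5, 9, 15].
(χ(G) = 3 ≤ 4.)

Yes, G is 4-colorable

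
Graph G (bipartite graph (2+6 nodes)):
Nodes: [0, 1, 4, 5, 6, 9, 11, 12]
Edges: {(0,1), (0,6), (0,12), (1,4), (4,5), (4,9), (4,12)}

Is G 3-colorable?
A valid 3-coloring: color 1: [0, 4, 11]; color 2: [1, 5, 6, 9, 12].
(χ(G) = 2 ≤ 3.)

Yes, G is 3-colorable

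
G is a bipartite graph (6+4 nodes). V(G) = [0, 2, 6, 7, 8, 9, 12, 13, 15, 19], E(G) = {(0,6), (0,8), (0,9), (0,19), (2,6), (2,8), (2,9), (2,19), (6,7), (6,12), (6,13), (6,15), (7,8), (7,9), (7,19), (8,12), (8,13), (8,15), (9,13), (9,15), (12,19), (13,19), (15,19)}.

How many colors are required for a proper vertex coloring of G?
Clique number ω(G) = 2 (lower bound: χ ≥ ω).
The graph is bipartite (no odd cycle), so 2 colors suffice: χ(G) = 2.
A valid 2-coloring: color 1: [6, 8, 9, 19]; color 2: [0, 2, 7, 12, 13, 15].

χ(G) = 2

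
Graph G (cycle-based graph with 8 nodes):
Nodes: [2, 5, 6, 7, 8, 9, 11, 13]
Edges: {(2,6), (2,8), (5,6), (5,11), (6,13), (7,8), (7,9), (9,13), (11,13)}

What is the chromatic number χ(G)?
Clique number ω(G) = 2 (lower bound: χ ≥ ω).
The graph is bipartite (no odd cycle), so 2 colors suffice: χ(G) = 2.
A valid 2-coloring: color 1: [2, 5, 7, 13]; color 2: [6, 8, 9, 11].

χ(G) = 2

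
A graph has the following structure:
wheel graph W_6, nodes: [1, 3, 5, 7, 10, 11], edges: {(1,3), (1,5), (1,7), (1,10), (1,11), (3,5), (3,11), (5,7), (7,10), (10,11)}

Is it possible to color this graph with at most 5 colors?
Yes, G is 5-colorable

A valid 5-coloring: color 1: [1]; color 2: [5, 10]; color 3: [3, 7]; color 4: [11].
(χ(G) = 4 ≤ 5.)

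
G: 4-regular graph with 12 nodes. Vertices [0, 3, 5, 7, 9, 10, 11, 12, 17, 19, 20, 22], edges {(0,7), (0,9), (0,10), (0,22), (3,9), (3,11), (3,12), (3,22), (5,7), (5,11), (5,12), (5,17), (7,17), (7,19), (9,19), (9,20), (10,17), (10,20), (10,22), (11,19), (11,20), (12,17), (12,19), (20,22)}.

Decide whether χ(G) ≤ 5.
Yes, G is 5-colorable

A valid 5-coloring: color 1: [7, 9, 10, 11, 12]; color 2: [5, 19, 22]; color 3: [0, 3, 17, 20].
(χ(G) = 3 ≤ 5.)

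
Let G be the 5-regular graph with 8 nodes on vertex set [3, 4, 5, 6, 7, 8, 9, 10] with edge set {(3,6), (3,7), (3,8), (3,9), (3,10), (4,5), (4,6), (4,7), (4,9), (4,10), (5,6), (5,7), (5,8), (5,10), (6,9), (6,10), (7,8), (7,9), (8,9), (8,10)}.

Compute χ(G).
Clique number ω(G) = 4 (lower bound: χ ≥ ω).
The clique on [3, 7, 8, 9] has size 4, forcing χ ≥ 4, and the coloring below uses 4 colors, so χ(G) = 4.
A valid 4-coloring: color 1: [5, 9]; color 2: [7, 10]; color 3: [3, 4]; color 4: [6, 8].

χ(G) = 4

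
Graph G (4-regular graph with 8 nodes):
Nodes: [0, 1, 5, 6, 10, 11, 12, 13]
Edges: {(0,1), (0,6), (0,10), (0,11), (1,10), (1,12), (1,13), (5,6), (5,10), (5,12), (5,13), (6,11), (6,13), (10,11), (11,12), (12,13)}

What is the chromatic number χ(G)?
χ(G) = 3

Clique number ω(G) = 3 (lower bound: χ ≥ ω).
The clique on [0, 1, 10] has size 3, forcing χ ≥ 3, and the coloring below uses 3 colors, so χ(G) = 3.
A valid 3-coloring: color 1: [1, 5, 11]; color 2: [6, 10, 12]; color 3: [0, 13].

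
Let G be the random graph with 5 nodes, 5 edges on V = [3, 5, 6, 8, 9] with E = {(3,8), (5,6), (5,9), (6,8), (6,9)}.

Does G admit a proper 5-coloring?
A valid 5-coloring: color 1: [3, 6]; color 2: [8, 9]; color 3: [5].
(χ(G) = 3 ≤ 5.)

Yes, G is 5-colorable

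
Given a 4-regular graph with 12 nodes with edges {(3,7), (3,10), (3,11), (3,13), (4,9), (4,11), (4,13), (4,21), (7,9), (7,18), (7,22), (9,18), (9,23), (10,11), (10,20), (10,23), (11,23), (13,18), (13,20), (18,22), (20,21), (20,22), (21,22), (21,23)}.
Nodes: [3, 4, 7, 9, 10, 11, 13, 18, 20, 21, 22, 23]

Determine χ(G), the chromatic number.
Clique number ω(G) = 3 (lower bound: χ ≥ ω).
The clique on [3, 10, 11] has size 3, forcing χ ≥ 3, and the coloring below uses 3 colors, so χ(G) = 3.
A valid 3-coloring: color 1: [3, 4, 18, 20, 23]; color 2: [7, 11, 13, 21]; color 3: [9, 10, 22].

χ(G) = 3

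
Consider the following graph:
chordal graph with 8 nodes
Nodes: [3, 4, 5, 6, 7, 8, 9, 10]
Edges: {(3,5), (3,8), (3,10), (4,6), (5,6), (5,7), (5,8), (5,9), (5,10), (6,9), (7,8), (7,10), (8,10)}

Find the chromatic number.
Clique number ω(G) = 4 (lower bound: χ ≥ ω).
The clique on [3, 5, 8, 10] has size 4, forcing χ ≥ 4, and the coloring below uses 4 colors, so χ(G) = 4.
A valid 4-coloring: color 1: [4, 5]; color 2: [6, 10]; color 3: [8, 9]; color 4: [3, 7].

χ(G) = 4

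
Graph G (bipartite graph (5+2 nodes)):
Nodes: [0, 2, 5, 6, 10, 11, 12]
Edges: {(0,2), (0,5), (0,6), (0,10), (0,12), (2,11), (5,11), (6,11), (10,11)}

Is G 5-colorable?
Yes, G is 5-colorable

A valid 5-coloring: color 1: [0, 11]; color 2: [2, 5, 6, 10, 12].
(χ(G) = 2 ≤ 5.)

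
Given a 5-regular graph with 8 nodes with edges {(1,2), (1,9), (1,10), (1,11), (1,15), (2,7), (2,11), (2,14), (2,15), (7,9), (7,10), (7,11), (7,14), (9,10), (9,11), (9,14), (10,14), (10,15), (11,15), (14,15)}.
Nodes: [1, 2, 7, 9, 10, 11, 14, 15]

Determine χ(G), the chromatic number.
Clique number ω(G) = 4 (lower bound: χ ≥ ω).
The clique on [1, 2, 11, 15] has size 4, forcing χ ≥ 4, and the coloring below uses 4 colors, so χ(G) = 4.
A valid 4-coloring: color 1: [2, 9]; color 2: [1, 14]; color 3: [10, 11]; color 4: [7, 15].

χ(G) = 4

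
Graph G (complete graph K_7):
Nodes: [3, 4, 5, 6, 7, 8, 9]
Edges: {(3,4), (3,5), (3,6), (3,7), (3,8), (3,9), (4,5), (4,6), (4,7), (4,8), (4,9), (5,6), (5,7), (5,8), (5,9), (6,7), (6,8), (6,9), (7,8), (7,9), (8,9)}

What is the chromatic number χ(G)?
χ(G) = 7

Clique number ω(G) = 7 (lower bound: χ ≥ ω).
The clique on [3, 4, 5, 6, 7, 8, 9] has size 7, forcing χ ≥ 7, and the coloring below uses 7 colors, so χ(G) = 7.
A valid 7-coloring: color 1: [8]; color 2: [9]; color 3: [7]; color 4: [4]; color 5: [3]; color 6: [6]; color 7: [5].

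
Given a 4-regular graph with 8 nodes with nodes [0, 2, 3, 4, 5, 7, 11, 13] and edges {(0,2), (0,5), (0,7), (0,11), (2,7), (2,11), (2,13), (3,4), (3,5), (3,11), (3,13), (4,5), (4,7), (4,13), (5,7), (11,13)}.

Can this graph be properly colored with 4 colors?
Yes, G is 4-colorable

A valid 4-coloring: color 1: [0, 13]; color 2: [5, 11]; color 3: [2, 4]; color 4: [3, 7].
(χ(G) = 4 ≤ 4.)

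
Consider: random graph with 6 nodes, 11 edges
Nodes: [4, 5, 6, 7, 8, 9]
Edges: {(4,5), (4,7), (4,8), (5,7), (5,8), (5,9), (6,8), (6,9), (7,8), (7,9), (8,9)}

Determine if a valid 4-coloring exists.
Yes, G is 4-colorable

A valid 4-coloring: color 1: [8]; color 2: [5, 6]; color 3: [4, 9]; color 4: [7].
(χ(G) = 4 ≤ 4.)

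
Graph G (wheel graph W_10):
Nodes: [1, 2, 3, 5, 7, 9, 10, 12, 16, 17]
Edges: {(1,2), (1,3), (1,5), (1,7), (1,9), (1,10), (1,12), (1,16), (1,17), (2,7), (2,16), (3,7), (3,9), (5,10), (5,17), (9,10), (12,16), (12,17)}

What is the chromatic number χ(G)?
χ(G) = 4

Clique number ω(G) = 3 (lower bound: χ ≥ ω).
Odd cycle [16, 12, 17, 5, 10, 9, 3, 7, 2] needs 3 colors (χ ≥ 3).
Vertex 1 is adjacent to every vertex of [2, 3, 5, 7, 9, 10, 12, 16, 17], which already need 3 colors among themselves, so 1 needs a new color (χ ≥ 4).
The coloring below uses 4 colors, so χ(G) = 4.
A valid 4-coloring: color 1: [1]; color 2: [7, 10, 16, 17]; color 3: [2, 5, 9, 12]; color 4: [3].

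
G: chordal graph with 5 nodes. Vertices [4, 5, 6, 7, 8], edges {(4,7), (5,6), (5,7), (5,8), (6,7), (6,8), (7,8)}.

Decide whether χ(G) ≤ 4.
Yes, G is 4-colorable

A valid 4-coloring: color 1: [7]; color 2: [4, 8]; color 3: [5]; color 4: [6].
(χ(G) = 4 ≤ 4.)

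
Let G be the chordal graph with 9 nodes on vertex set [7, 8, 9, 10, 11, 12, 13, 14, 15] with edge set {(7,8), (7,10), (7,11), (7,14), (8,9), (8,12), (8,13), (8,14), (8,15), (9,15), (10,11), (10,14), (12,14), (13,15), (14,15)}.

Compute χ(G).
Clique number ω(G) = 3 (lower bound: χ ≥ ω).
The clique on [8, 9, 15] has size 3, forcing χ ≥ 3, and the coloring below uses 3 colors, so χ(G) = 3.
A valid 3-coloring: color 1: [8, 10]; color 2: [9, 11, 13, 14]; color 3: [7, 12, 15].

χ(G) = 3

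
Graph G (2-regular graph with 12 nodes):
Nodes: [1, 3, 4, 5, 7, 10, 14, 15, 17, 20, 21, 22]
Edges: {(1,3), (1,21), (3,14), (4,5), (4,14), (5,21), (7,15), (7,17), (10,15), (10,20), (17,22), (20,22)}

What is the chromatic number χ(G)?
Clique number ω(G) = 2 (lower bound: χ ≥ ω).
The graph is bipartite (no odd cycle), so 2 colors suffice: χ(G) = 2.
A valid 2-coloring: color 1: [3, 4, 15, 17, 20, 21]; color 2: [1, 5, 7, 10, 14, 22].

χ(G) = 2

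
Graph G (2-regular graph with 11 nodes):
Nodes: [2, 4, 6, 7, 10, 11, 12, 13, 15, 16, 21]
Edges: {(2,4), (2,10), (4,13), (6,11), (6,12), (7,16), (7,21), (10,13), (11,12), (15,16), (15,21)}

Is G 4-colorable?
Yes, G is 4-colorable

A valid 4-coloring: color 1: [2, 11, 13, 16, 21]; color 2: [4, 6, 7, 10, 15]; color 3: [12].
(χ(G) = 3 ≤ 4.)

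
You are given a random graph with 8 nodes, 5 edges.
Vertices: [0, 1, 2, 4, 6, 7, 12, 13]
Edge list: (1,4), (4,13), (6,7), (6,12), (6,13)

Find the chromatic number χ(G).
Clique number ω(G) = 2 (lower bound: χ ≥ ω).
The graph is bipartite (no odd cycle), so 2 colors suffice: χ(G) = 2.
A valid 2-coloring: color 1: [0, 2, 4, 6]; color 2: [1, 7, 12, 13].

χ(G) = 2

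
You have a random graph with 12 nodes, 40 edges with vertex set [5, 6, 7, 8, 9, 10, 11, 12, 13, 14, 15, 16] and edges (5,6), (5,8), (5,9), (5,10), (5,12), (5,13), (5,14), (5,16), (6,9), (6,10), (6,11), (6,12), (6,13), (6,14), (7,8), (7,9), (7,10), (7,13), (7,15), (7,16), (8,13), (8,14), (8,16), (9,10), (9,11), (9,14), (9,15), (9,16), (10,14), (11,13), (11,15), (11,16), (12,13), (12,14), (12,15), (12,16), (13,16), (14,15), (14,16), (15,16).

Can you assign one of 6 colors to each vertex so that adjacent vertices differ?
A valid 6-coloring: color 1: [6, 16]; color 2: [7, 11, 14]; color 3: [9, 13]; color 4: [5, 15]; color 5: [8, 10, 12].
(χ(G) = 5 ≤ 6.)

Yes, G is 6-colorable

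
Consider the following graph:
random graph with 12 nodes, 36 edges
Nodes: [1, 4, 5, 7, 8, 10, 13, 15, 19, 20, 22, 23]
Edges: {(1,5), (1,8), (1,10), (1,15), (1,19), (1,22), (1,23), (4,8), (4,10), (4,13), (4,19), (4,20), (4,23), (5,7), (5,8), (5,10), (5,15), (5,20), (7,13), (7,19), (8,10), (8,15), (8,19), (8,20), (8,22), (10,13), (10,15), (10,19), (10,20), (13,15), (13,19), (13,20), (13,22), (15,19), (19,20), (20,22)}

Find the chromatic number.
χ(G) = 5

Clique number ω(G) = 5 (lower bound: χ ≥ ω).
The clique on [1, 8, 10, 15, 19] has size 5, forcing χ ≥ 5, and the coloring below uses 5 colors, so χ(G) = 5.
A valid 5-coloring: color 1: [5, 19, 22, 23]; color 2: [7, 10]; color 3: [8, 13]; color 4: [1, 20]; color 5: [4, 15].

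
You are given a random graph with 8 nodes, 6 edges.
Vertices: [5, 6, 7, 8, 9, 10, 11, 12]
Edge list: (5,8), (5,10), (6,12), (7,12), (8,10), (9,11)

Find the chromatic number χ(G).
χ(G) = 3

Clique number ω(G) = 3 (lower bound: χ ≥ ω).
The clique on [5, 8, 10] has size 3, forcing χ ≥ 3, and the coloring below uses 3 colors, so χ(G) = 3.
A valid 3-coloring: color 1: [8, 9, 12]; color 2: [5, 6, 7, 11]; color 3: [10].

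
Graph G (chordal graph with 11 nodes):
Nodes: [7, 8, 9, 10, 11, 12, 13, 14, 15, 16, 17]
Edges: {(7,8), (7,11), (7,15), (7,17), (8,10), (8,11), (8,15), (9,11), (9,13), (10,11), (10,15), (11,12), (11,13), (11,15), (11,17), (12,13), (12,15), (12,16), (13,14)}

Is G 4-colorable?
A valid 4-coloring: color 1: [11, 14, 16]; color 2: [13, 15, 17]; color 3: [7, 9, 10, 12]; color 4: [8].
(χ(G) = 4 ≤ 4.)

Yes, G is 4-colorable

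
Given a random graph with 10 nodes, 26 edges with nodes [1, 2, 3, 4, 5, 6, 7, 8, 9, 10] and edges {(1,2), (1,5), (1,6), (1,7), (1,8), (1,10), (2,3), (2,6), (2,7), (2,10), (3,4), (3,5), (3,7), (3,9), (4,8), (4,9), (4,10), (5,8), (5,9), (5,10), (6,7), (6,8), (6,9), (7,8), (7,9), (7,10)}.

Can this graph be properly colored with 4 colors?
Yes, G is 4-colorable

A valid 4-coloring: color 1: [4, 5, 7]; color 2: [1, 3]; color 3: [2, 8, 9]; color 4: [6, 10].
(χ(G) = 4 ≤ 4.)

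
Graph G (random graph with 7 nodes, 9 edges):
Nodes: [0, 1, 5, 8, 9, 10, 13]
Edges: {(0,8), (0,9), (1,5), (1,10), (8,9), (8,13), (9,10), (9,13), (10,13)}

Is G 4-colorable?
A valid 4-coloring: color 1: [1, 9]; color 2: [0, 5, 13]; color 3: [8, 10].
(χ(G) = 3 ≤ 4.)

Yes, G is 4-colorable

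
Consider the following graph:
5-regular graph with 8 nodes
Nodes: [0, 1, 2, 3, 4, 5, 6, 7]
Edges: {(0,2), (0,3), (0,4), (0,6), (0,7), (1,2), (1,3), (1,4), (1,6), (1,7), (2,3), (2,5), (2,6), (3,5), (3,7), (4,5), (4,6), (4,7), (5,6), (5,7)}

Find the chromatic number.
χ(G) = 4

Clique number ω(G) = 3 (lower bound: χ ≥ ω).
Odd cycle [2, 3, 7, 4, 6] needs 3 colors (χ ≥ 3).
Vertex 0 is adjacent to every vertex of [2, 3, 4, 6, 7], which already need 3 colors among themselves, so 0 needs a new color (χ ≥ 4).
The coloring below uses 4 colors, so χ(G) = 4.
A valid 4-coloring: color 1: [3, 4]; color 2: [6, 7]; color 3: [0, 1, 5]; color 4: [2].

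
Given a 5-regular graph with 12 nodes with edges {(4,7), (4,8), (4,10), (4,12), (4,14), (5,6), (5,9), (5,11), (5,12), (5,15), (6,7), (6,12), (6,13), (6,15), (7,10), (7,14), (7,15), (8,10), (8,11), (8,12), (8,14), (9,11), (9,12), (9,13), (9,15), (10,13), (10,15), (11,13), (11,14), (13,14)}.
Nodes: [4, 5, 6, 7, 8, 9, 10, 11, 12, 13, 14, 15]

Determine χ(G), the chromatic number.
Clique number ω(G) = 3 (lower bound: χ ≥ ω).
Suppose a proper 3-coloring c exists. The clique [4, 7, 10] takes 3 distinct colors; by symmetry let c(4) = 1, c(7) = 2, c(10) = 3.
- Vertex 8: neighbors [4, 10] already have colors [1, 3] ⇒ c(8) = 2.
- Vertex 12: neighbors [4, 8] already have colors [1, 2] ⇒ c(12) = 3.
- Vertex 6: neighbors [7, 12] already have colors [2, 3] ⇒ c(6) = 1.
- Vertex 15: neighbors [6, 7, 10] already have colors [1, 2, 3] — all 3 colors blocked. Contradiction.
The forced assignments end in a contradiction, so G has no proper 3-coloring (χ ≥ 4).
The coloring below uses 4 colors, so χ(G) = 4.
A valid 4-coloring: color 1: [6, 9, 10, 14]; color 2: [4, 5, 13]; color 3: [7, 11, 12]; color 4: [8, 15].

χ(G) = 4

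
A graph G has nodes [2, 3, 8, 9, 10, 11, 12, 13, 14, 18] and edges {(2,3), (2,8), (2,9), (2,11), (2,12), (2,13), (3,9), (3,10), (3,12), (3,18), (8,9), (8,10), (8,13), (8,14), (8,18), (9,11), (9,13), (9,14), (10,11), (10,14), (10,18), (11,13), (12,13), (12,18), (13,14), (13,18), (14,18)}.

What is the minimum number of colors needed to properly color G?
Clique number ω(G) = 4 (lower bound: χ ≥ ω).
Suppose a proper 4-coloring c exists. The clique [2, 8, 9, 13] takes 4 distinct colors; by symmetry let c(2) = 1, c(8) = 2, c(9) = 3, c(13) = 4.
- Vertex 14: neighbors [8, 9, 13] already have colors [2, 3, 4] ⇒ c(14) = 1.
- Vertex 18: neighbors [14, 8, 13] already have colors [1, 2, 4] ⇒ c(18) = 3.
- Vertex 10: neighbors [14, 8, 18] already have colors [1, 2, 3] ⇒ c(10) = 4.
- Vertex 3: neighbors [2, 9, 10] already have colors [1, 3, 4] ⇒ c(3) = 2.
- Vertex 12: neighbors [2, 3, 18, 13] already have colors [1, 2, 3, 4] — all 4 colors blocked. Contradiction.
The forced assignments end in a contradiction, so G has no proper 4-coloring (χ ≥ 5).
The coloring below uses 5 colors, so χ(G) = 5.
A valid 5-coloring: color 1: [10, 13]; color 2: [2, 14]; color 3: [9, 18]; color 4: [8, 11, 12]; color 5: [3].

χ(G) = 5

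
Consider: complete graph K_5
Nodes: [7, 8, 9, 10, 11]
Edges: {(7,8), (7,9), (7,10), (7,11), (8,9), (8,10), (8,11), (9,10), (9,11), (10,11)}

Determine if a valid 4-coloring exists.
No, G is not 4-colorable

The clique on vertices [7, 8, 9, 10, 11] has size 5 > 4, so it alone needs 5 colors.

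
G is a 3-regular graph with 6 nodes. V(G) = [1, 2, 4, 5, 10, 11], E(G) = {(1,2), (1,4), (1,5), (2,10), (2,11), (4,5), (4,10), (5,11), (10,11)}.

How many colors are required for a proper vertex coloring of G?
χ(G) = 3

Clique number ω(G) = 3 (lower bound: χ ≥ ω).
The clique on [1, 4, 5] has size 3, forcing χ ≥ 3, and the coloring below uses 3 colors, so χ(G) = 3.
A valid 3-coloring: color 1: [1, 11]; color 2: [5, 10]; color 3: [2, 4].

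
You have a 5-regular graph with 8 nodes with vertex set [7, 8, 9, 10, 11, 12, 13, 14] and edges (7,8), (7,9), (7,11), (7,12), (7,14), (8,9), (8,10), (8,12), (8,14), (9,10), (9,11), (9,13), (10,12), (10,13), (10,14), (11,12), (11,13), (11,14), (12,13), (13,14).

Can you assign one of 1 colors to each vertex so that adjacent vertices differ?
No, G is not 1-colorable

The clique on vertices [8, 9, 10] has size 3 > 1, so it alone needs 3 colors.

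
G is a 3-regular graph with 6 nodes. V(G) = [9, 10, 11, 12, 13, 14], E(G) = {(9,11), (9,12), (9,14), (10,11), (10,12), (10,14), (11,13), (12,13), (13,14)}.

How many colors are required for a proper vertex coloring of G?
Clique number ω(G) = 2 (lower bound: χ ≥ ω).
The graph is bipartite (no odd cycle), so 2 colors suffice: χ(G) = 2.
A valid 2-coloring: color 1: [9, 10, 13]; color 2: [11, 12, 14].

χ(G) = 2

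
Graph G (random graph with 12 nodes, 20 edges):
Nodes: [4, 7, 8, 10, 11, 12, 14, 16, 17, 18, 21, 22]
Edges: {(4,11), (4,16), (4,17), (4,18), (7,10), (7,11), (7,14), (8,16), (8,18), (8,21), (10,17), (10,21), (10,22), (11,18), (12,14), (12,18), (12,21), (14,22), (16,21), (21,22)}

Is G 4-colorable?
A valid 4-coloring: color 1: [7, 17, 18, 21]; color 2: [4, 8, 10, 14]; color 3: [11, 12, 16, 22].
(χ(G) = 3 ≤ 4.)

Yes, G is 4-colorable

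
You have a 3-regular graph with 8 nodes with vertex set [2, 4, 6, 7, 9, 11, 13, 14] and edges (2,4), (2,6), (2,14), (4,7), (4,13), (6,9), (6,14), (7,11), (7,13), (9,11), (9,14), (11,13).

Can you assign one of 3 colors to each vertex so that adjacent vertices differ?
A valid 3-coloring: color 1: [2, 9, 13]; color 2: [4, 6, 11]; color 3: [7, 14].
(χ(G) = 3 ≤ 3.)

Yes, G is 3-colorable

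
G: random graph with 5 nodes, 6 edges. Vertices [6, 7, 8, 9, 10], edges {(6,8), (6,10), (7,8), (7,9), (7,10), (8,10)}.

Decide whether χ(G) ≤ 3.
Yes, G is 3-colorable

A valid 3-coloring: color 1: [6, 7]; color 2: [8, 9]; color 3: [10].
(χ(G) = 3 ≤ 3.)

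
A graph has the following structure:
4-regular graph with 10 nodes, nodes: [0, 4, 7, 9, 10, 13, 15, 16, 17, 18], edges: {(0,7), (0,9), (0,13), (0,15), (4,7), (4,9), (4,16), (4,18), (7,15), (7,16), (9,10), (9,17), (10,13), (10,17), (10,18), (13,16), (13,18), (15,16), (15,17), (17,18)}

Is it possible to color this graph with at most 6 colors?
A valid 6-coloring: color 1: [4, 13, 17]; color 2: [0, 10, 16]; color 3: [9, 15, 18]; color 4: [7].
(χ(G) = 4 ≤ 6.)

Yes, G is 6-colorable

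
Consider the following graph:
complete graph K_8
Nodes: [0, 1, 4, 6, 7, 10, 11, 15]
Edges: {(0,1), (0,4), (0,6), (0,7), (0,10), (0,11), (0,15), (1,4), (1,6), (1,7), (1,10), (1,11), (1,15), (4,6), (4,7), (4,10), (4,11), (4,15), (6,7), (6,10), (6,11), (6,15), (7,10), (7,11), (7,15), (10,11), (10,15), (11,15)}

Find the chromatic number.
χ(G) = 8

Clique number ω(G) = 8 (lower bound: χ ≥ ω).
The clique on [0, 1, 4, 6, 7, 10, 11, 15] has size 8, forcing χ ≥ 8, and the coloring below uses 8 colors, so χ(G) = 8.
A valid 8-coloring: color 1: [0]; color 2: [15]; color 3: [11]; color 4: [1]; color 5: [7]; color 6: [10]; color 7: [4]; color 8: [6].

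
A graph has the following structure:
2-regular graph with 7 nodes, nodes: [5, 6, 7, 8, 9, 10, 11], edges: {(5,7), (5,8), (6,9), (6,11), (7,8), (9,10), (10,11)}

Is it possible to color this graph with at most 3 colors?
A valid 3-coloring: color 1: [8, 9, 11]; color 2: [5, 6, 10]; color 3: [7].
(χ(G) = 3 ≤ 3.)

Yes, G is 3-colorable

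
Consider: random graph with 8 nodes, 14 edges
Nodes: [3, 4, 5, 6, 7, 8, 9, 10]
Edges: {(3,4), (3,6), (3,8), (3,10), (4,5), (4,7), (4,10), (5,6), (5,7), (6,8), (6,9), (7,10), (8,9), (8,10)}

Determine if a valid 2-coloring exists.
The clique on vertices [6, 8, 9] has size 3 > 2, so it alone needs 3 colors.

No, G is not 2-colorable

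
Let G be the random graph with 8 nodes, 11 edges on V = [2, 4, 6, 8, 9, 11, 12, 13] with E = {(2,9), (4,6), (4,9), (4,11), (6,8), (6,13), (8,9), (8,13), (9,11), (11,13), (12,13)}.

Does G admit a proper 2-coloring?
The clique on vertices [4, 9, 11] has size 3 > 2, so it alone needs 3 colors.

No, G is not 2-colorable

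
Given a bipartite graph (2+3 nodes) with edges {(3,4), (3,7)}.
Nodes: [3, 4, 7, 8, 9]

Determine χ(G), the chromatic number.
Clique number ω(G) = 2 (lower bound: χ ≥ ω).
The graph is bipartite (no odd cycle), so 2 colors suffice: χ(G) = 2.
A valid 2-coloring: color 1: [3, 8, 9]; color 2: [4, 7].

χ(G) = 2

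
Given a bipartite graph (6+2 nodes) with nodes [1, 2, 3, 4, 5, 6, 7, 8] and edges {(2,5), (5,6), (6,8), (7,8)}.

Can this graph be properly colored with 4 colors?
Yes, G is 4-colorable

A valid 4-coloring: color 1: [1, 2, 3, 4, 6, 7]; color 2: [5, 8].
(χ(G) = 2 ≤ 4.)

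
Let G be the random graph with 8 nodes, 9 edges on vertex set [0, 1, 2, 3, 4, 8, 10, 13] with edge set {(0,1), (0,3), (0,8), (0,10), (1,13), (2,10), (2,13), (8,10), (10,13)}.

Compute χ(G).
χ(G) = 3

Clique number ω(G) = 3 (lower bound: χ ≥ ω).
The clique on [0, 8, 10] has size 3, forcing χ ≥ 3, and the coloring below uses 3 colors, so χ(G) = 3.
A valid 3-coloring: color 1: [1, 3, 4, 10]; color 2: [0, 13]; color 3: [2, 8].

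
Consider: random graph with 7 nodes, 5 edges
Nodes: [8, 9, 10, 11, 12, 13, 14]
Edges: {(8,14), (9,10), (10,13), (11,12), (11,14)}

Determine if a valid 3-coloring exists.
A valid 3-coloring: color 1: [10, 12, 14]; color 2: [8, 9, 11, 13].
(χ(G) = 2 ≤ 3.)

Yes, G is 3-colorable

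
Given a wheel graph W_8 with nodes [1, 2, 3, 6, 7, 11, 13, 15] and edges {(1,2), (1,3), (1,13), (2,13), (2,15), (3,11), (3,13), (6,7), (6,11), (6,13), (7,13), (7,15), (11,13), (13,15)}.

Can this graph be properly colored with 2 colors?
The clique on vertices [1, 2, 13] has size 3 > 2, so it alone needs 3 colors.

No, G is not 2-colorable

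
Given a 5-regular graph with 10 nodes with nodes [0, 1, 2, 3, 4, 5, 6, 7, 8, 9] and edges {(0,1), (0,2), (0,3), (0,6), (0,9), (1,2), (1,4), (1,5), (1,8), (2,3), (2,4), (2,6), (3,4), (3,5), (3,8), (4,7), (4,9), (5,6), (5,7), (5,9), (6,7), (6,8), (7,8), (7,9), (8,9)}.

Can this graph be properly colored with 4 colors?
Yes, G is 4-colorable

A valid 4-coloring: color 1: [2, 7]; color 2: [0, 4, 5, 8]; color 3: [1, 3, 6, 9].
(χ(G) = 3 ≤ 4.)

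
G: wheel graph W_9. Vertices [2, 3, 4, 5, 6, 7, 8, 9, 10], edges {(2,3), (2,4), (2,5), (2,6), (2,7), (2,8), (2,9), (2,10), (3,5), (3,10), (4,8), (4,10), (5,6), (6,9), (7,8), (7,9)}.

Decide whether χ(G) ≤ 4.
Yes, G is 4-colorable

A valid 4-coloring: color 1: [2]; color 2: [5, 8, 9, 10]; color 3: [3, 4, 6, 7].
(χ(G) = 3 ≤ 4.)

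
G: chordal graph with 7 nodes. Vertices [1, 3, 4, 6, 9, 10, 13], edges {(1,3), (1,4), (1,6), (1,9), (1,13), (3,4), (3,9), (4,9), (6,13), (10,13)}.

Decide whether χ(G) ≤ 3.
No, G is not 3-colorable

The clique on vertices [1, 3, 4, 9] has size 4 > 3, so it alone needs 4 colors.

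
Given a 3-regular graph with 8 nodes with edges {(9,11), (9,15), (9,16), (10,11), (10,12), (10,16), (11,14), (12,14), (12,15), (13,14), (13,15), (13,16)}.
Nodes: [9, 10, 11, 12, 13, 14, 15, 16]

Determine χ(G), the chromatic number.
χ(G) = 3

Clique number ω(G) = 2 (lower bound: χ ≥ ω).
Odd cycle [15, 9, 16, 10, 12] needs 3 colors (χ ≥ 3).
The coloring below uses 3 colors, so χ(G) = 3.
A valid 3-coloring: color 1: [9, 10, 13]; color 2: [14, 15, 16]; color 3: [11, 12].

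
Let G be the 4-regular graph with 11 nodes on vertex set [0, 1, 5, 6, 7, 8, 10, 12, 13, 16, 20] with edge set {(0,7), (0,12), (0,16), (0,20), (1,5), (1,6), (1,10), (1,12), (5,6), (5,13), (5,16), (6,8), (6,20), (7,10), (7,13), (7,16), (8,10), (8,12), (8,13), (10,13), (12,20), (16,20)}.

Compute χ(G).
Clique number ω(G) = 3 (lower bound: χ ≥ ω).
The clique on [0, 16, 20] has size 3, forcing χ ≥ 3, and the coloring below uses 3 colors, so χ(G) = 3.
A valid 3-coloring: color 1: [6, 10, 12, 16]; color 2: [0, 1, 13]; color 3: [5, 7, 8, 20].

χ(G) = 3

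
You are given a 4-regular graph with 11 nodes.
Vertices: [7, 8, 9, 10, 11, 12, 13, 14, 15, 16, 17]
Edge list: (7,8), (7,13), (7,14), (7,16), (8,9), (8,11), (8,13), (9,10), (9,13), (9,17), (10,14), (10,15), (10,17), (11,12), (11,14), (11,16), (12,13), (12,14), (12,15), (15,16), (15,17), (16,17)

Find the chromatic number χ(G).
χ(G) = 3

Clique number ω(G) = 3 (lower bound: χ ≥ ω).
The clique on [7, 8, 13] has size 3, forcing χ ≥ 3, and the coloring below uses 3 colors, so χ(G) = 3.
A valid 3-coloring: color 1: [8, 10, 12, 16]; color 2: [7, 9, 11, 15]; color 3: [13, 14, 17].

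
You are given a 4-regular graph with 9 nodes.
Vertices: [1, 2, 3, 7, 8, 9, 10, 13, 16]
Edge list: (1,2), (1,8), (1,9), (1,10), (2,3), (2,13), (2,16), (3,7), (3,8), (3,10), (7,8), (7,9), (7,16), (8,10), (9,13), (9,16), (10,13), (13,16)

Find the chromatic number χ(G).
χ(G) = 4

Clique number ω(G) = 3 (lower bound: χ ≥ ω).
Suppose a proper 3-coloring c exists. The clique [1, 8, 10] takes 3 distinct colors; by symmetry let c(1) = 1, c(8) = 2, c(10) = 3.
- Vertex 3: neighbors [8, 10] already have colors [2, 3] ⇒ c(3) = 1.
- Vertex 7: neighbors [3, 8] already have colors [1, 2] ⇒ c(7) = 3.
- Vertex 9: neighbors [1, 7] already have colors [1, 3] ⇒ c(9) = 2.
- Vertex 13: neighbors [9, 10] already have colors [2, 3] ⇒ c(13) = 1.
- Vertex 16: neighbors [13, 9, 7] already have colors [1, 2, 3] — all 3 colors blocked. Contradiction.
The forced assignments end in a contradiction, so G has no proper 3-coloring (χ ≥ 4).
The coloring below uses 4 colors, so χ(G) = 4.
A valid 4-coloring: color 1: [1, 3, 13]; color 2: [2, 8, 9]; color 3: [7, 10]; color 4: [16].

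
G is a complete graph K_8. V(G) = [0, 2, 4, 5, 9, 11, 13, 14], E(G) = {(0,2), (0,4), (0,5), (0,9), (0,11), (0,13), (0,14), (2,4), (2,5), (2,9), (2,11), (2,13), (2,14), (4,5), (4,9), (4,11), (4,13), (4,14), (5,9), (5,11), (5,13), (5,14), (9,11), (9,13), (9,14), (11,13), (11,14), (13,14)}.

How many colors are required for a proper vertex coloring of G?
Clique number ω(G) = 8 (lower bound: χ ≥ ω).
The clique on [0, 2, 4, 5, 9, 11, 13, 14] has size 8, forcing χ ≥ 8, and the coloring below uses 8 colors, so χ(G) = 8.
A valid 8-coloring: color 1: [5]; color 2: [9]; color 3: [2]; color 4: [11]; color 5: [14]; color 6: [0]; color 7: [4]; color 8: [13].

χ(G) = 8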